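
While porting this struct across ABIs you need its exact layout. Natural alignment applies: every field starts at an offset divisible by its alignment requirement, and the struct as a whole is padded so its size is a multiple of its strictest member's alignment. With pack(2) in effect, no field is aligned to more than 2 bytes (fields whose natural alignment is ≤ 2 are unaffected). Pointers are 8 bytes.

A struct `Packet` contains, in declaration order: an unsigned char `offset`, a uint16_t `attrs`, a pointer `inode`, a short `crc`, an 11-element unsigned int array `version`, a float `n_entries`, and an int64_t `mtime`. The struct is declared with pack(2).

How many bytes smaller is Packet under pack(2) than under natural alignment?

10

natural layout:
  offset at 0 (size 1, align 1) → ends 1
  pad 1 to align 2 for attrs
  attrs at 2 (size 2, align 2) → ends 4
  pad 4 to align 8 for inode
  inode at 8 (size 8, align 8) → ends 16
  crc at 16 (size 2, align 2) → ends 18
  pad 2 to align 4 for version
  version at 20 (size 44, align 4) → ends 64
  n_entries at 64 (size 4, align 4) → ends 68
  pad 4 to align 8 for mtime
  mtime at 72 (size 8, align 8) → ends 80
  total 80 bytes, alignment 8
packed(2) layout:
  offset at 0 (size 1, align 1) → ends 1
  pad 1 to align 2 for attrs
  attrs at 2 (size 2, align 2) → ends 4
  inode at 4 (size 8, align 2) → ends 12
  crc at 12 (size 2, align 2) → ends 14
  version at 14 (size 44, align 2) → ends 58
  n_entries at 58 (size 4, align 2) → ends 62
  mtime at 62 (size 8, align 2) → ends 70
  total 70 bytes, alignment 2
80 − 70 = 10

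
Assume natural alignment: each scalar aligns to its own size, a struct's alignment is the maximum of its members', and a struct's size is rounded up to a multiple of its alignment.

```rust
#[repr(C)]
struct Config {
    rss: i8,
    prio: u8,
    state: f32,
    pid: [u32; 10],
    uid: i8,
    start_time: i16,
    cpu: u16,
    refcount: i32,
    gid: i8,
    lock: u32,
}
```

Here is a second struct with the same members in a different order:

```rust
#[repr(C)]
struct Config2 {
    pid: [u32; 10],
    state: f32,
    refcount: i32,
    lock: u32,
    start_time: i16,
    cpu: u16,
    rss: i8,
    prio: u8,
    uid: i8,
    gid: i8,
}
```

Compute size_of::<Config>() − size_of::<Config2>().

rss at 0 (size 1, align 1) → ends 1
prio at 1 (size 1, align 1) → ends 2
pad 2 to align 4 for state
state at 4 (size 4, align 4) → ends 8
pid at 8 (size 40, align 4) → ends 48
uid at 48 (size 1, align 1) → ends 49
pad 1 to align 2 for start_time
start_time at 50 (size 2, align 2) → ends 52
cpu at 52 (size 2, align 2) → ends 54
pad 2 to align 4 for refcount
refcount at 56 (size 4, align 4) → ends 60
gid at 60 (size 1, align 1) → ends 61
pad 3 to align 4 for lock
lock at 64 (size 4, align 4) → ends 68
total 68 bytes, alignment 4
— Config2 —
pid at 0 (size 40, align 4) → ends 40
state at 40 (size 4, align 4) → ends 44
refcount at 44 (size 4, align 4) → ends 48
lock at 48 (size 4, align 4) → ends 52
start_time at 52 (size 2, align 2) → ends 54
cpu at 54 (size 2, align 2) → ends 56
rss at 56 (size 1, align 1) → ends 57
prio at 57 (size 1, align 1) → ends 58
uid at 58 (size 1, align 1) → ends 59
gid at 59 (size 1, align 1) → ends 60
total 60 bytes, alignment 4
68 − 60 = 8

8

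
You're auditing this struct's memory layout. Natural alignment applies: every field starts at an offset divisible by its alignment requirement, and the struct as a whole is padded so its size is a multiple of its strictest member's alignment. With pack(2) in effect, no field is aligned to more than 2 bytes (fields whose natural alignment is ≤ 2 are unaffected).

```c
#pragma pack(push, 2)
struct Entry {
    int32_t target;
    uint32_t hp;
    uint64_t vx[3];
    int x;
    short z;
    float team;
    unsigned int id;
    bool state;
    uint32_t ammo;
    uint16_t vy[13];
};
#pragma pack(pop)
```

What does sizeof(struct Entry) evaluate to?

78 bytes

0..4  target  (4B, 2-aligned)
4..8  hp  (4B, 2-aligned)
8..32  vx  (24B, 2-aligned)
32..36  x  (4B, 2-aligned)
36..38  z  (2B, 2-aligned)
38..42  team  (4B, 2-aligned)
42..46  id  (4B, 2-aligned)
46..47  state  (1B, 1-aligned)
47..48  -- padding (1B)
48..52  ammo  (4B, 2-aligned)
52..78  vy  (26B, 2-aligned)
sizeof = 78, alignof = 2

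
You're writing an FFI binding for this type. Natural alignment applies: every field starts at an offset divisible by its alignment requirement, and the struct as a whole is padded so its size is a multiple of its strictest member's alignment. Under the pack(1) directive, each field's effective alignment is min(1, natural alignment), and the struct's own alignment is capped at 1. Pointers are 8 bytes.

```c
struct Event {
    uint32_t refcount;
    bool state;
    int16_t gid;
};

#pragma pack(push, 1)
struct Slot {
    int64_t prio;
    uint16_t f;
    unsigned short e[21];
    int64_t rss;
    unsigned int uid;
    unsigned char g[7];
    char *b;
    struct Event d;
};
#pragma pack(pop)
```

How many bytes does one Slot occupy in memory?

Event: @0: refcount [4B, align 4] → 4; @4: state [1B, align 1] → 5; +1 pad (align 2); @6: gid [2B, align 2] → 8; size 8, align 4
@0: prio [8B, align 1] → 8
@8: f [2B, align 1] → 10
@10: e [42B, align 1] → 52
@52: rss [8B, align 1] → 60
@60: uid [4B, align 1] → 64
@64: g [7B, align 1] → 71
@71: b [8B, align 1] → 79
@79: d [8B, align 1] → 87
size 87, align 1

87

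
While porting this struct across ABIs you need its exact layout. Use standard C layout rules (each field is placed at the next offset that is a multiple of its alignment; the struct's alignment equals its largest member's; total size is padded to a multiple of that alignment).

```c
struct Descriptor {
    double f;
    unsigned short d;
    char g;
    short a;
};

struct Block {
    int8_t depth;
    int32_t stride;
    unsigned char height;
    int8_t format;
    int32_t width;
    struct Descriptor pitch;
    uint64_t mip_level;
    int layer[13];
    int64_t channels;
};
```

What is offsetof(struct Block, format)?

9

Descriptor: 0..8  f  (8B, 8-aligned); 8..10  d  (2B, 2-aligned); 10..11  g  (1B, 1-aligned); 11..12  -- padding (1B); 12..14  a  (2B, 2-aligned); 14..16  -- tail padding (2B); sizeof = 16, alignof = 8
0..1  depth  (1B, 1-aligned)
1..4  -- padding (3B)
4..8  stride  (4B, 4-aligned)
8..9  height  (1B, 1-aligned)
9..10  format  (1B, 1-aligned)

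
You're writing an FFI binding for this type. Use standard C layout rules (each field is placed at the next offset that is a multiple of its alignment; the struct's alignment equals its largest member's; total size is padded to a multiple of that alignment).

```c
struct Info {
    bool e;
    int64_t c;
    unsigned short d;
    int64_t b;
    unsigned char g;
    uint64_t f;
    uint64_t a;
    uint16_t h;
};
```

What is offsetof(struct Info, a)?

0..1  e  (1B, 1-aligned)
1..8  -- padding (7B)
8..16  c  (8B, 8-aligned)
16..18  d  (2B, 2-aligned)
18..24  -- padding (6B)
24..32  b  (8B, 8-aligned)
32..33  g  (1B, 1-aligned)
33..40  -- padding (7B)
40..48  f  (8B, 8-aligned)
48..56  a  (8B, 8-aligned)

48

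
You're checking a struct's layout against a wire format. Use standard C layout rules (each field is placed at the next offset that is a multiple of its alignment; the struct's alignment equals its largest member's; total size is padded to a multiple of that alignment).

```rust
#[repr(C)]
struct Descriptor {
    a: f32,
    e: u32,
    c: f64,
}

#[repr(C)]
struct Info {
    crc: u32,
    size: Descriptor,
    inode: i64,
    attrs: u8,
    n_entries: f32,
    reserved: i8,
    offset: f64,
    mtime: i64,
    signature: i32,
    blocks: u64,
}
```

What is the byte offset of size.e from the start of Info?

Descriptor: 0..4  a  (4B, 4-aligned); 4..8  e  (4B, 4-aligned); 8..16  c  (8B, 8-aligned); sizeof = 16, alignof = 8
0..4  crc  (4B, 4-aligned)
4..8  -- padding (4B)
8..24  size  (16B, 8-aligned)
within Descriptor: e at 4
8 + 4 = 12

12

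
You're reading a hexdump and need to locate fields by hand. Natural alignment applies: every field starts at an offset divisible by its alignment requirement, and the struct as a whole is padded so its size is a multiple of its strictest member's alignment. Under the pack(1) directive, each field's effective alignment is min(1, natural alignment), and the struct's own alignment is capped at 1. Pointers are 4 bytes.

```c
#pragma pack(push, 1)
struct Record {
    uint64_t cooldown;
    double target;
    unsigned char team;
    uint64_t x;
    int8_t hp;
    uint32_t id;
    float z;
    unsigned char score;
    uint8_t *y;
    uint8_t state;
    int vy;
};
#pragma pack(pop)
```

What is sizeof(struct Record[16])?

704

@0: cooldown [8B, align 1] → 8
@8: target [8B, align 1] → 16
@16: team [1B, align 1] → 17
@17: x [8B, align 1] → 25
@25: hp [1B, align 1] → 26
@26: id [4B, align 1] → 30
@30: z [4B, align 1] → 34
@34: score [1B, align 1] → 35
@35: y [4B, align 1] → 39
@39: state [1B, align 1] → 40
@40: vy [4B, align 1] → 44
size 44, align 1
array of 16: 16 × 44 = 704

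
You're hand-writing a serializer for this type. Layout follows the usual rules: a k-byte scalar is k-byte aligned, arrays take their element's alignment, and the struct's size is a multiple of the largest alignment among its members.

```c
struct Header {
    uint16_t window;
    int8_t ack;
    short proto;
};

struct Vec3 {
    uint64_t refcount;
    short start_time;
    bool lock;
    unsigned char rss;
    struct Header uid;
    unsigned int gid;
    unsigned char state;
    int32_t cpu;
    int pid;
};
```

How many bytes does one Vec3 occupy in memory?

Header: @0: window [2B, align 2] → 2; @2: ack [1B, align 1] → 3; +1 pad (align 2); @4: proto [2B, align 2] → 6; size 6, align 2
@0: refcount [8B, align 8] → 8
@8: start_time [2B, align 2] → 10
@10: lock [1B, align 1] → 11
@11: rss [1B, align 1] → 12
@12: uid [6B, align 2] → 18
+2 pad (align 4)
@20: gid [4B, align 4] → 24
@24: state [1B, align 1] → 25
+3 pad (align 4)
@28: cpu [4B, align 4] → 32
@32: pid [4B, align 4] → 36
+4 tail pad (align 8)
size 40, align 8

40 bytes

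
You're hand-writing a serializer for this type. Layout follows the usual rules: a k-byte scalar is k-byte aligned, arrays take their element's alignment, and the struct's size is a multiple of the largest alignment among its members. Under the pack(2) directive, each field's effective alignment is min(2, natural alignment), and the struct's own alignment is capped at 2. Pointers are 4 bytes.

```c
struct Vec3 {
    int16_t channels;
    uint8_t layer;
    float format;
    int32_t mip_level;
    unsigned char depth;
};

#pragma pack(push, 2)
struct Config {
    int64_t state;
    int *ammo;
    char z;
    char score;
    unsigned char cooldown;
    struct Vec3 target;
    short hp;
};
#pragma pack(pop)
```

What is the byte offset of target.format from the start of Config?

20

Vec3: channels at 0 (size 2, align 2) → ends 2; layer at 2 (size 1, align 1) → ends 3; pad 1 to align 4 for format; format at 4 (size 4, align 4) → ends 8; mip_level at 8 (size 4, align 4) → ends 12; depth at 12 (size 1, align 1) → ends 13; tail pad 3 to reach multiple of 4; total 16 bytes, alignment 4
state at 0 (size 8, align 2) → ends 8
ammo at 8 (size 4, align 2) → ends 12
z at 12 (size 1, align 1) → ends 13
score at 13 (size 1, align 1) → ends 14
cooldown at 14 (size 1, align 1) → ends 15
pad 1 to align 2 for target
target at 16 (size 16, align 2) → ends 32
within Vec3: format at 4
16 + 4 = 20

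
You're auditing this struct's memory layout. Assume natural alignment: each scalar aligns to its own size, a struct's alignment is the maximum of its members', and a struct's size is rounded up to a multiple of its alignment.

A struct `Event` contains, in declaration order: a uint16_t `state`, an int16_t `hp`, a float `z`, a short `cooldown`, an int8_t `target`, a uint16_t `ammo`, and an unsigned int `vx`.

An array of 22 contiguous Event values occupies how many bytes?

state at 0 (size 2, align 2) → ends 2
hp at 2 (size 2, align 2) → ends 4
z at 4 (size 4, align 4) → ends 8
cooldown at 8 (size 2, align 2) → ends 10
target at 10 (size 1, align 1) → ends 11
pad 1 to align 2 for ammo
ammo at 12 (size 2, align 2) → ends 14
pad 2 to align 4 for vx
vx at 16 (size 4, align 4) → ends 20
total 20 bytes, alignment 4
array of 22: 22 × 20 = 440

440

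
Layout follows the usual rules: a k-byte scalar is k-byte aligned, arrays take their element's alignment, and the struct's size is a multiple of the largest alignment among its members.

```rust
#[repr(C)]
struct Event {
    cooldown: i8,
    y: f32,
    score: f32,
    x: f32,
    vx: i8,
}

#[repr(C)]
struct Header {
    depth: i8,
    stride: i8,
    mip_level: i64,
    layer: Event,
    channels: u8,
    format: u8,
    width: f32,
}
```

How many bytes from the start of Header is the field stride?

1

Event: 0..1  cooldown  (1B, 1-aligned); 1..4  -- padding (3B); 4..8  y  (4B, 4-aligned); 8..12  score  (4B, 4-aligned); 12..16  x  (4B, 4-aligned); 16..17  vx  (1B, 1-aligned); 17..20  -- tail padding (3B); sizeof = 20, alignof = 4
0..1  depth  (1B, 1-aligned)
1..2  stride  (1B, 1-aligned)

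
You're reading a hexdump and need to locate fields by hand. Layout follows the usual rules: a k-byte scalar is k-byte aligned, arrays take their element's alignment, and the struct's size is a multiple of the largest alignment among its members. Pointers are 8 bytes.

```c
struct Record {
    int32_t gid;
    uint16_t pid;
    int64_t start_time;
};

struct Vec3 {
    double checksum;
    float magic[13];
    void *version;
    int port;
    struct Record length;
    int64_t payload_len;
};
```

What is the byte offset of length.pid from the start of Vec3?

Record: @0: gid [4B, align 4] → 4; @4: pid [2B, align 2] → 6; +2 pad (align 8); @8: start_time [8B, align 8] → 16; size 16, align 8
@0: checksum [8B, align 8] → 8
@8: magic [52B, align 4] → 60
+4 pad (align 8)
@64: version [8B, align 8] → 72
@72: port [4B, align 4] → 76
+4 pad (align 8)
@80: length [16B, align 8] → 96
within Record: pid at 4
80 + 4 = 84

84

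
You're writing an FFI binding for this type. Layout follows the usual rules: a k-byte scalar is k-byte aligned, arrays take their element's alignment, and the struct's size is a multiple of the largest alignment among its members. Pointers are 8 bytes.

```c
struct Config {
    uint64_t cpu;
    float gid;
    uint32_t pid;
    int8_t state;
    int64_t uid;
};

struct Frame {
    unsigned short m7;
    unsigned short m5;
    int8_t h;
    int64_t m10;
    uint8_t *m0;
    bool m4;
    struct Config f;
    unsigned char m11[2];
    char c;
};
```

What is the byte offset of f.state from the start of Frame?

48

Config: cpu at 0 (size 8, align 8) → ends 8; gid at 8 (size 4, align 4) → ends 12; pid at 12 (size 4, align 4) → ends 16; state at 16 (size 1, align 1) → ends 17; pad 7 to align 8 for uid; uid at 24 (size 8, align 8) → ends 32; total 32 bytes, alignment 8
m7 at 0 (size 2, align 2) → ends 2
m5 at 2 (size 2, align 2) → ends 4
h at 4 (size 1, align 1) → ends 5
pad 3 to align 8 for m10
m10 at 8 (size 8, align 8) → ends 16
m0 at 16 (size 8, align 8) → ends 24
m4 at 24 (size 1, align 1) → ends 25
pad 7 to align 8 for f
f at 32 (size 32, align 8) → ends 64
within Config: state at 16
32 + 16 = 48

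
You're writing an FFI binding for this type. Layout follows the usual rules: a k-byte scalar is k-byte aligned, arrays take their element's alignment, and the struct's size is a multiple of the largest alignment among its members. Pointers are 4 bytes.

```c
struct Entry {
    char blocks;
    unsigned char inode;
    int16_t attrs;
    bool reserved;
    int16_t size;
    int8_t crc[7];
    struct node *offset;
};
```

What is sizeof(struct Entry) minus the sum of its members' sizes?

blocks at 0 (size 1, align 1) → ends 1
inode at 1 (size 1, align 1) → ends 2
attrs at 2 (size 2, align 2) → ends 4
reserved at 4 (size 1, align 1) → ends 5
pad 1 to align 2 for size
size at 6 (size 2, align 2) → ends 8
crc at 8 (size 7, align 1) → ends 15
pad 1 to align 4 for offset
offset at 16 (size 4, align 4) → ends 20
total 20 bytes, alignment 4
data bytes 18, size 20 → padding 2

2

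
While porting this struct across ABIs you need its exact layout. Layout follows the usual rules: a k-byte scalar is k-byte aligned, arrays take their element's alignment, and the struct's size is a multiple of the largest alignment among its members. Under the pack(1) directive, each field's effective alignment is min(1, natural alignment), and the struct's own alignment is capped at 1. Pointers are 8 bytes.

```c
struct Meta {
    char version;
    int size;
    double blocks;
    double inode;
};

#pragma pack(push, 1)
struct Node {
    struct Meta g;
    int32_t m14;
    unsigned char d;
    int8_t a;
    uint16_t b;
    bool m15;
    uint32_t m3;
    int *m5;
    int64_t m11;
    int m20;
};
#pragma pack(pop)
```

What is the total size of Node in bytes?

57

Meta: 0..1  version  (1B, 1-aligned); 1..4  -- padding (3B); 4..8  size  (4B, 4-aligned); 8..16  blocks  (8B, 8-aligned); 16..24  inode  (8B, 8-aligned); sizeof = 24, alignof = 8
0..24  g  (24B, 1-aligned)
24..28  m14  (4B, 1-aligned)
28..29  d  (1B, 1-aligned)
29..30  a  (1B, 1-aligned)
30..32  b  (2B, 1-aligned)
32..33  m15  (1B, 1-aligned)
33..37  m3  (4B, 1-aligned)
37..45  m5  (8B, 1-aligned)
45..53  m11  (8B, 1-aligned)
53..57  m20  (4B, 1-aligned)
sizeof = 57, alignof = 1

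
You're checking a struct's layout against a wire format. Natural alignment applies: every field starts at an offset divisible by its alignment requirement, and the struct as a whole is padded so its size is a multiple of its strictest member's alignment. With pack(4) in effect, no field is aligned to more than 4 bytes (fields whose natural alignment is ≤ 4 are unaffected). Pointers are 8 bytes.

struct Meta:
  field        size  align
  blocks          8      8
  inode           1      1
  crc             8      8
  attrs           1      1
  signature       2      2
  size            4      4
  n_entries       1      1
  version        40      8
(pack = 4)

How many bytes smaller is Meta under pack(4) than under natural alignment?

8

natural layout:
  @0: blocks [8B, align 8] → 8
  @8: inode [1B, align 1] → 9
  +7 pad (align 8)
  @16: crc [8B, align 8] → 24
  @24: attrs [1B, align 1] → 25
  +1 pad (align 2)
  @26: signature [2B, align 2] → 28
  @28: size [4B, align 4] → 32
  @32: n_entries [1B, align 1] → 33
  +7 pad (align 8)
  @40: version [40B, align 8] → 80
  size 80, align 8
packed(4) layout:
  @0: blocks [8B, align 4] → 8
  @8: inode [1B, align 1] → 9
  +3 pad (align 4)
  @12: crc [8B, align 4] → 20
  @20: attrs [1B, align 1] → 21
  +1 pad (align 2)
  @22: signature [2B, align 2] → 24
  @24: size [4B, align 4] → 28
  @28: n_entries [1B, align 1] → 29
  +3 pad (align 4)
  @32: version [40B, align 4] → 72
  size 72, align 4
80 − 72 = 8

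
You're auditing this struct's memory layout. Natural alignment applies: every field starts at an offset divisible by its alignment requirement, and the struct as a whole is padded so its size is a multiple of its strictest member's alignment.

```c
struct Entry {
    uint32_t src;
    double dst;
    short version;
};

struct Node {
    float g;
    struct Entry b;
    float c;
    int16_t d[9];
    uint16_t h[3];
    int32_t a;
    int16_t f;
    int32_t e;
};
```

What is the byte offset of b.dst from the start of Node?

Entry: src at 0 (size 4, align 4) → ends 4; pad 4 to align 8 for dst; dst at 8 (size 8, align 8) → ends 16; version at 16 (size 2, align 2) → ends 18; tail pad 6 to reach multiple of 8; total 24 bytes, alignment 8
g at 0 (size 4, align 4) → ends 4
pad 4 to align 8 for b
b at 8 (size 24, align 8) → ends 32
within Entry: dst at 8
8 + 8 = 16

16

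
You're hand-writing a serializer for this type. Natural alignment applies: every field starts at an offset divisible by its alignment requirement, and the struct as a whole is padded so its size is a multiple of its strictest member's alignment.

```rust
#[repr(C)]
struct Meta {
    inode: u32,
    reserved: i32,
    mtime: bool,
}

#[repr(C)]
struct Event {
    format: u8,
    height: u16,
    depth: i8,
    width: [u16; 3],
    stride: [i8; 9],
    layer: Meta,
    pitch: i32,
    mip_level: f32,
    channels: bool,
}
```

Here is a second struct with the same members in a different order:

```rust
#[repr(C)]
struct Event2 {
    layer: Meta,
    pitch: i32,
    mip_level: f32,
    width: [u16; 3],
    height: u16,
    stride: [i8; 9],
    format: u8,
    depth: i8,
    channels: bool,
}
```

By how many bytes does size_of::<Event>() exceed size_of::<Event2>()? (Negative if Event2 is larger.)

8

Meta: inode at 0 (size 4, align 4) → ends 4; reserved at 4 (size 4, align 4) → ends 8; mtime at 8 (size 1, align 1) → ends 9; tail pad 3 to reach multiple of 4; total 12 bytes, alignment 4
format at 0 (size 1, align 1) → ends 1
pad 1 to align 2 for height
height at 2 (size 2, align 2) → ends 4
depth at 4 (size 1, align 1) → ends 5
pad 1 to align 2 for width
width at 6 (size 6, align 2) → ends 12
stride at 12 (size 9, align 1) → ends 21
pad 3 to align 4 for layer
layer at 24 (size 12, align 4) → ends 36
pitch at 36 (size 4, align 4) → ends 40
mip_level at 40 (size 4, align 4) → ends 44
channels at 44 (size 1, align 1) → ends 45
tail pad 3 to reach multiple of 4
total 48 bytes, alignment 4
— Event2 —
layer at 0 (size 12, align 4) → ends 12
pitch at 12 (size 4, align 4) → ends 16
mip_level at 16 (size 4, align 4) → ends 20
width at 20 (size 6, align 2) → ends 26
height at 26 (size 2, align 2) → ends 28
stride at 28 (size 9, align 1) → ends 37
format at 37 (size 1, align 1) → ends 38
depth at 38 (size 1, align 1) → ends 39
channels at 39 (size 1, align 1) → ends 40
total 40 bytes, alignment 4
48 − 40 = 8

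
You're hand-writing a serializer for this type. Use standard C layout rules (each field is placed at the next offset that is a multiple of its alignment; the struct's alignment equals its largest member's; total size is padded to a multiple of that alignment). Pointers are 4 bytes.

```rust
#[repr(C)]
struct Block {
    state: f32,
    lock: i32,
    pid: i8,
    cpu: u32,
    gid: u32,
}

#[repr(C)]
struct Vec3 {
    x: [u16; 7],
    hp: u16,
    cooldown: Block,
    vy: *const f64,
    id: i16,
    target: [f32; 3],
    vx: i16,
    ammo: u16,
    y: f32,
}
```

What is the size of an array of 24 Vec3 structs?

Block: 0..4  state  (4B, 4-aligned); 4..8  lock  (4B, 4-aligned); 8..9  pid  (1B, 1-aligned); 9..12  -- padding (3B); 12..16  cpu  (4B, 4-aligned); 16..20  gid  (4B, 4-aligned); sizeof = 20, alignof = 4
0..14  x  (14B, 2-aligned)
14..16  hp  (2B, 2-aligned)
16..36  cooldown  (20B, 4-aligned)
36..40  vy  (4B, 4-aligned)
40..42  id  (2B, 2-aligned)
42..44  -- padding (2B)
44..56  target  (12B, 4-aligned)
56..58  vx  (2B, 2-aligned)
58..60  ammo  (2B, 2-aligned)
60..64  y  (4B, 4-aligned)
sizeof = 64, alignof = 4
array of 24: 24 × 64 = 1536

1536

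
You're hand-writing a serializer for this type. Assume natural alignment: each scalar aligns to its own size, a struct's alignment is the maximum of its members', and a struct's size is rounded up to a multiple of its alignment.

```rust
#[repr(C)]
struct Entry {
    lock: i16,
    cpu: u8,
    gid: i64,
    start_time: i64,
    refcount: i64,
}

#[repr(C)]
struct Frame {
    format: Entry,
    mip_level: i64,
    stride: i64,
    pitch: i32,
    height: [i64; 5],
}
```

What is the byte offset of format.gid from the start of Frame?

Entry: @0: lock [2B, align 2] → 2; @2: cpu [1B, align 1] → 3; +5 pad (align 8); @8: gid [8B, align 8] → 16; @16: start_time [8B, align 8] → 24; @24: refcount [8B, align 8] → 32; size 32, align 8
@0: format [32B, align 8] → 32
within Entry: gid at 8
0 + 8 = 8

8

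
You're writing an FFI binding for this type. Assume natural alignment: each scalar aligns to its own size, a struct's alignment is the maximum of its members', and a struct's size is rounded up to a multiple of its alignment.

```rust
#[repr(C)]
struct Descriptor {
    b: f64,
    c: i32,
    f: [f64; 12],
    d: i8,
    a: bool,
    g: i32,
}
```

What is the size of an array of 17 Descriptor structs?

@0: b [8B, align 8] → 8
@8: c [4B, align 4] → 12
+4 pad (align 8)
@16: f [96B, align 8] → 112
@112: d [1B, align 1] → 113
@113: a [1B, align 1] → 114
+2 pad (align 4)
@116: g [4B, align 4] → 120
size 120, align 8
array of 17: 17 × 120 = 2040

2040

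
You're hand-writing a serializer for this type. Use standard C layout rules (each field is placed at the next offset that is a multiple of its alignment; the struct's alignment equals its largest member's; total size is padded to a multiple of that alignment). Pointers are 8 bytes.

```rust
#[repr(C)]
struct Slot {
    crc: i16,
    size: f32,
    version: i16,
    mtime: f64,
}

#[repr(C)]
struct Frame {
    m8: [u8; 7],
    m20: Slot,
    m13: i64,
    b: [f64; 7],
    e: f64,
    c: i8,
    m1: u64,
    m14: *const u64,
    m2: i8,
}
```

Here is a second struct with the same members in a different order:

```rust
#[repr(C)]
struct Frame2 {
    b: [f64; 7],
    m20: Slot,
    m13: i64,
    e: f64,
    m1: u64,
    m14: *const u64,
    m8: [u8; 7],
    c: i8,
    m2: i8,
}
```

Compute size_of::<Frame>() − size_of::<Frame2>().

8

Slot: @0: crc [2B, align 2] → 2; +2 pad (align 4); @4: size [4B, align 4] → 8; @8: version [2B, align 2] → 10; +6 pad (align 8); @16: mtime [8B, align 8] → 24; size 24, align 8
@0: m8 [7B, align 1] → 7
+1 pad (align 8)
@8: m20 [24B, align 8] → 32
@32: m13 [8B, align 8] → 40
@40: b [56B, align 8] → 96
@96: e [8B, align 8] → 104
@104: c [1B, align 1] → 105
+7 pad (align 8)
@112: m1 [8B, align 8] → 120
@120: m14 [8B, align 8] → 128
@128: m2 [1B, align 1] → 129
+7 tail pad (align 8)
size 136, align 8
— Frame2 —
@0: b [56B, align 8] → 56
@56: m20 [24B, align 8] → 80
@80: m13 [8B, align 8] → 88
@88: e [8B, align 8] → 96
@96: m1 [8B, align 8] → 104
@104: m14 [8B, align 8] → 112
@112: m8 [7B, align 1] → 119
@119: c [1B, align 1] → 120
@120: m2 [1B, align 1] → 121
+7 tail pad (align 8)
size 128, align 8
136 − 128 = 8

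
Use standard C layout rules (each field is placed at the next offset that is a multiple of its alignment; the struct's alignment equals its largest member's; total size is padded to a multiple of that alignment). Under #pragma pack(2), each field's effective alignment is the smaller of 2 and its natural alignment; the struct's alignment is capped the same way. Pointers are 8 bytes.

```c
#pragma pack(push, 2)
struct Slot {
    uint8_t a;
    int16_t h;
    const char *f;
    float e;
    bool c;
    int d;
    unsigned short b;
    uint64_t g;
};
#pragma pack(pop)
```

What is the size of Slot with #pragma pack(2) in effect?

32

a at 0 (size 1, align 1) → ends 1
pad 1 to align 2 for h
h at 2 (size 2, align 2) → ends 4
f at 4 (size 8, align 2) → ends 12
e at 12 (size 4, align 2) → ends 16
c at 16 (size 1, align 1) → ends 17
pad 1 to align 2 for d
d at 18 (size 4, align 2) → ends 22
b at 22 (size 2, align 2) → ends 24
g at 24 (size 8, align 2) → ends 32
total 32 bytes, alignment 2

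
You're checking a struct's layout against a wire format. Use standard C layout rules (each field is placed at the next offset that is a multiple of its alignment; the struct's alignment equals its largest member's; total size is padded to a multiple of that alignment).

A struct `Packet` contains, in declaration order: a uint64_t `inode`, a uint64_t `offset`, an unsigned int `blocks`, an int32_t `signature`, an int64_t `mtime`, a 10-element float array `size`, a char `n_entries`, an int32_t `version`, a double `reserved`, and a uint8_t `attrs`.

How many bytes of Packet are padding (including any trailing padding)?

@0: inode [8B, align 8] → 8
@8: offset [8B, align 8] → 16
@16: blocks [4B, align 4] → 20
@20: signature [4B, align 4] → 24
@24: mtime [8B, align 8] → 32
@32: size [40B, align 4] → 72
@72: n_entries [1B, align 1] → 73
+3 pad (align 4)
@76: version [4B, align 4] → 80
@80: reserved [8B, align 8] → 88
@88: attrs [1B, align 1] → 89
+7 tail pad (align 8)
size 96, align 8
data bytes 86, size 96 → padding 10

10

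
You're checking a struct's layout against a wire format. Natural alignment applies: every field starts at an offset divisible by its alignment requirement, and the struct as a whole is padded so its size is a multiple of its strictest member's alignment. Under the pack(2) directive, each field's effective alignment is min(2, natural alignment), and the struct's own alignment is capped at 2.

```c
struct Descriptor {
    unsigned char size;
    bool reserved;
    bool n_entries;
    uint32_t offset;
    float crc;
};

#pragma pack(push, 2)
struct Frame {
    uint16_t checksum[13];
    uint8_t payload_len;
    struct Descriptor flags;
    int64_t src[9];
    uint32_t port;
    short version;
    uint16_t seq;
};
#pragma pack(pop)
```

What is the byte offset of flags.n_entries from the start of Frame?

30

Descriptor: @0: size [1B, align 1] → 1; @1: reserved [1B, align 1] → 2; @2: n_entries [1B, align 1] → 3; +1 pad (align 4); @4: offset [4B, align 4] → 8; @8: crc [4B, align 4] → 12; size 12, align 4
@0: checksum [26B, align 2] → 26
@26: payload_len [1B, align 1] → 27
+1 pad (align 2)
@28: flags [12B, align 2] → 40
within Descriptor: n_entries at 2
28 + 2 = 30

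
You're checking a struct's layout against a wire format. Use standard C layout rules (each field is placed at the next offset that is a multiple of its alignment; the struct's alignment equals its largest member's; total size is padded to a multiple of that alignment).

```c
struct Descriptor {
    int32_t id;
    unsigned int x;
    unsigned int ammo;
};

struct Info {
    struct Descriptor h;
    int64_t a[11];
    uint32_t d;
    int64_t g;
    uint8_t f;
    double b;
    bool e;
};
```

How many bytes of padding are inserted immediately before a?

Descriptor: @0: id [4B, align 4] → 4; @4: x [4B, align 4] → 8; @8: ammo [4B, align 4] → 12; size 12, align 4
@0: h [12B, align 4] → 12
+4 pad (align 8)
@16: a [88B, align 8] → 104

4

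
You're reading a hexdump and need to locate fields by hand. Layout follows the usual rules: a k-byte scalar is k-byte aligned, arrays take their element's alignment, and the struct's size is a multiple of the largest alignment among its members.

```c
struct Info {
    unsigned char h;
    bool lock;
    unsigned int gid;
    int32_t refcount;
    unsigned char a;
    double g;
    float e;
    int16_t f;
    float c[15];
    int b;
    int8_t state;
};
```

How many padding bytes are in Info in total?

h at 0 (size 1, align 1) → ends 1
lock at 1 (size 1, align 1) → ends 2
pad 2 to align 4 for gid
gid at 4 (size 4, align 4) → ends 8
refcount at 8 (size 4, align 4) → ends 12
a at 12 (size 1, align 1) → ends 13
pad 3 to align 8 for g
g at 16 (size 8, align 8) → ends 24
e at 24 (size 4, align 4) → ends 28
f at 28 (size 2, align 2) → ends 30
pad 2 to align 4 for c
c at 32 (size 60, align 4) → ends 92
b at 92 (size 4, align 4) → ends 96
state at 96 (size 1, align 1) → ends 97
tail pad 7 to reach multiple of 8
total 104 bytes, alignment 8
data bytes 90, size 104 → padding 14

14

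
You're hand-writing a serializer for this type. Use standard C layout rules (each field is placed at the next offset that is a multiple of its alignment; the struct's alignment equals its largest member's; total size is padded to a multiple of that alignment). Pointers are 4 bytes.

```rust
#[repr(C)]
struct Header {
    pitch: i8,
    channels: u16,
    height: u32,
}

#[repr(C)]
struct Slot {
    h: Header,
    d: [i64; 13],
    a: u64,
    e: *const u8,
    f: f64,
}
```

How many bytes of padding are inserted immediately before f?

Header: pitch at 0 (size 1, align 1) → ends 1; pad 1 to align 2 for channels; channels at 2 (size 2, align 2) → ends 4; height at 4 (size 4, align 4) → ends 8; total 8 bytes, alignment 4
h at 0 (size 8, align 4) → ends 8
d at 8 (size 104, align 8) → ends 112
a at 112 (size 8, align 8) → ends 120
e at 120 (size 4, align 4) → ends 124
pad 4 to align 8 for f
f at 128 (size 8, align 8) → ends 136

4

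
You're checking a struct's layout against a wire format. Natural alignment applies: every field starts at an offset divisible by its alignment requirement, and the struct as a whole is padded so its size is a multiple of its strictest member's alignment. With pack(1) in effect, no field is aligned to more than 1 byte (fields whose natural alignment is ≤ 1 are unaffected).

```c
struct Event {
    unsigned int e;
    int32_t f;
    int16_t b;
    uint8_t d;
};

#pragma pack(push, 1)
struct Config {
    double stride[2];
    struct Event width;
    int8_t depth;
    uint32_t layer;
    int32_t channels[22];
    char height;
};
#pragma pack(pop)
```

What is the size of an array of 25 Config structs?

Event: @0: e [4B, align 4] → 4; @4: f [4B, align 4] → 8; @8: b [2B, align 2] → 10; @10: d [1B, align 1] → 11; +1 tail pad (align 4); size 12, align 4
@0: stride [16B, align 1] → 16
@16: width [12B, align 1] → 28
@28: depth [1B, align 1] → 29
@29: layer [4B, align 1] → 33
@33: channels [88B, align 1] → 121
@121: height [1B, align 1] → 122
size 122, align 1
array of 25: 25 × 122 = 3050

3050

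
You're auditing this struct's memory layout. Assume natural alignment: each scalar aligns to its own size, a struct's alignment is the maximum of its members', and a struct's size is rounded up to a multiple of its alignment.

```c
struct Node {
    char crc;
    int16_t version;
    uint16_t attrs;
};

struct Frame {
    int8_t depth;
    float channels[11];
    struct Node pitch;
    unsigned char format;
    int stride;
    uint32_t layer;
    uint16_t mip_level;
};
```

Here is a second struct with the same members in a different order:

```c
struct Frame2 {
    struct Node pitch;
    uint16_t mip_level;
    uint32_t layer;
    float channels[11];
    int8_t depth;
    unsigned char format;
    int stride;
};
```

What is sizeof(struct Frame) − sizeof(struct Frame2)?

Node: crc at 0 (size 1, align 1) → ends 1; pad 1 to align 2 for version; version at 2 (size 2, align 2) → ends 4; attrs at 4 (size 2, align 2) → ends 6; total 6 bytes, alignment 2
depth at 0 (size 1, align 1) → ends 1
pad 3 to align 4 for channels
channels at 4 (size 44, align 4) → ends 48
pitch at 48 (size 6, align 2) → ends 54
format at 54 (size 1, align 1) → ends 55
pad 1 to align 4 for stride
stride at 56 (size 4, align 4) → ends 60
layer at 60 (size 4, align 4) → ends 64
mip_level at 64 (size 2, align 2) → ends 66
tail pad 2 to reach multiple of 4
total 68 bytes, alignment 4
— Frame2 —
pitch at 0 (size 6, align 2) → ends 6
mip_level at 6 (size 2, align 2) → ends 8
layer at 8 (size 4, align 4) → ends 12
channels at 12 (size 44, align 4) → ends 56
depth at 56 (size 1, align 1) → ends 57
format at 57 (size 1, align 1) → ends 58
pad 2 to align 4 for stride
stride at 60 (size 4, align 4) → ends 64
total 64 bytes, alignment 4
68 − 64 = 4

4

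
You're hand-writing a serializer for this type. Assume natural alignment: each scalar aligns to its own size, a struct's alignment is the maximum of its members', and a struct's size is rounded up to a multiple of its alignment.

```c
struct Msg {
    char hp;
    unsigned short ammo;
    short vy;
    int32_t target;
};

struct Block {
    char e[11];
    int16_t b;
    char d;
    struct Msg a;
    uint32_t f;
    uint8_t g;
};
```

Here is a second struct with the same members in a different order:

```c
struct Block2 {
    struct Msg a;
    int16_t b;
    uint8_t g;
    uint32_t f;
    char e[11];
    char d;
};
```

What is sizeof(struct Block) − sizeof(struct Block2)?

Msg: 0..1  hp  (1B, 1-aligned); 1..2  -- padding (1B); 2..4  ammo  (2B, 2-aligned); 4..6  vy  (2B, 2-aligned); 6..8  -- padding (2B); 8..12  target  (4B, 4-aligned); sizeof = 12, alignof = 4
0..11  e  (11B, 1-aligned)
11..12  -- padding (1B)
12..14  b  (2B, 2-aligned)
14..15  d  (1B, 1-aligned)
15..16  -- padding (1B)
16..28  a  (12B, 4-aligned)
28..32  f  (4B, 4-aligned)
32..33  g  (1B, 1-aligned)
33..36  -- tail padding (3B)
sizeof = 36, alignof = 4
— Block2 —
0..12  a  (12B, 4-aligned)
12..14  b  (2B, 2-aligned)
14..15  g  (1B, 1-aligned)
15..16  -- padding (1B)
16..20  f  (4B, 4-aligned)
20..31  e  (11B, 1-aligned)
31..32  d  (1B, 1-aligned)
sizeof = 32, alignof = 4
36 − 32 = 4

4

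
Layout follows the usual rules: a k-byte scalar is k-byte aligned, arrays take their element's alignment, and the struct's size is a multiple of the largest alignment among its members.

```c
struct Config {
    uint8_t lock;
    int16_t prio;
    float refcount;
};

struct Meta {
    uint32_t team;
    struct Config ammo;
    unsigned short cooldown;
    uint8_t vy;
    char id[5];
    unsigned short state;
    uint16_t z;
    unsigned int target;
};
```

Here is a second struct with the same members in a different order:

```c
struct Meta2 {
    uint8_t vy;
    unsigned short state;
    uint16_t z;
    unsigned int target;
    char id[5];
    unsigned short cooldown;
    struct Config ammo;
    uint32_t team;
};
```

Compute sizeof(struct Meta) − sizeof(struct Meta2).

-4

Config: @0: lock [1B, align 1] → 1; +1 pad (align 2); @2: prio [2B, align 2] → 4; @4: refcount [4B, align 4] → 8; size 8, align 4
@0: team [4B, align 4] → 4
@4: ammo [8B, align 4] → 12
@12: cooldown [2B, align 2] → 14
@14: vy [1B, align 1] → 15
@15: id [5B, align 1] → 20
@20: state [2B, align 2] → 22
@22: z [2B, align 2] → 24
@24: target [4B, align 4] → 28
size 28, align 4
— Meta2 —
@0: vy [1B, align 1] → 1
+1 pad (align 2)
@2: state [2B, align 2] → 4
@4: z [2B, align 2] → 6
+2 pad (align 4)
@8: target [4B, align 4] → 12
@12: id [5B, align 1] → 17
+1 pad (align 2)
@18: cooldown [2B, align 2] → 20
@20: ammo [8B, align 4] → 28
@28: team [4B, align 4] → 32
size 32, align 4
28 − 32 = -4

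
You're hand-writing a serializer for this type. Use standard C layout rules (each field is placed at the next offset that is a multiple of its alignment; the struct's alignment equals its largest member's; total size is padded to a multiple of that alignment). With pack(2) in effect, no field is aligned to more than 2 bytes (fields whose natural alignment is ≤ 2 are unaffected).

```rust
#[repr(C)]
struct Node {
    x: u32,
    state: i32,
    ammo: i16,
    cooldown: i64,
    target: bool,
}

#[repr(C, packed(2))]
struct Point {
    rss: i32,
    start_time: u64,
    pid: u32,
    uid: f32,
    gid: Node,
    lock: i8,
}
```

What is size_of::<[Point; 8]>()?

Node: 0..4  x  (4B, 4-aligned); 4..8  state  (4B, 4-aligned); 8..10  ammo  (2B, 2-aligned); 10..16  -- padding (6B); 16..24  cooldown  (8B, 8-aligned); 24..25  target  (1B, 1-aligned); 25..32  -- tail padding (7B); sizeof = 32, alignof = 8
0..4  rss  (4B, 2-aligned)
4..12  start_time  (8B, 2-aligned)
12..16  pid  (4B, 2-aligned)
16..20  uid  (4B, 2-aligned)
20..52  gid  (32B, 2-aligned)
52..53  lock  (1B, 1-aligned)
53..54  -- tail padding (1B)
sizeof = 54, alignof = 2
array of 8: 8 × 54 = 432

432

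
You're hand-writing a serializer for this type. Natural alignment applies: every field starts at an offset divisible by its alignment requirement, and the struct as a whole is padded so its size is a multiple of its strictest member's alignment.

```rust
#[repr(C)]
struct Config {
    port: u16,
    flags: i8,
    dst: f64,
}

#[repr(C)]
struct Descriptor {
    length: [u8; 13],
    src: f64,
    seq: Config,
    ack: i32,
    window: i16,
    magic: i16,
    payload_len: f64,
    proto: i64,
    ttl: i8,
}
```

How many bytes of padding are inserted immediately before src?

Config: 0..2  port  (2B, 2-aligned); 2..3  flags  (1B, 1-aligned); 3..8  -- padding (5B); 8..16  dst  (8B, 8-aligned); sizeof = 16, alignof = 8
0..13  length  (13B, 1-aligned)
13..16  -- padding (3B)
16..24  src  (8B, 8-aligned)

3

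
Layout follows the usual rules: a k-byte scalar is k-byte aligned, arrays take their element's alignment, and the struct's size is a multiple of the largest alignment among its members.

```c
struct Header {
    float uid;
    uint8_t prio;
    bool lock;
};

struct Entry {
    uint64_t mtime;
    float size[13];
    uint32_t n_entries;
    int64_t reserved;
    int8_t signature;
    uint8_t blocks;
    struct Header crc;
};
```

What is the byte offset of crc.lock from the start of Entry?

81

Header: 0..4  uid  (4B, 4-aligned); 4..5  prio  (1B, 1-aligned); 5..6  lock  (1B, 1-aligned); 6..8  -- tail padding (2B); sizeof = 8, alignof = 4
0..8  mtime  (8B, 8-aligned)
8..60  size  (52B, 4-aligned)
60..64  n_entries  (4B, 4-aligned)
64..72  reserved  (8B, 8-aligned)
72..73  signature  (1B, 1-aligned)
73..74  blocks  (1B, 1-aligned)
74..76  -- padding (2B)
76..84  crc  (8B, 4-aligned)
within Header: lock at 5
76 + 5 = 81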